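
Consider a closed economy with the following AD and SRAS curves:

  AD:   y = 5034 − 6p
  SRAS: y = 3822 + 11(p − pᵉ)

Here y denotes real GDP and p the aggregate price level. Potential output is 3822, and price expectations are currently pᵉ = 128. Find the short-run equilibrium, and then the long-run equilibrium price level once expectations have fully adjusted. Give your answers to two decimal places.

Short run: p = 154.12, y = 4109.29. Long run: p = 202.00.

Short run: with pᵉ = 128, SRAS is y = 2414 + 11p. Setting AD = SRAS gives 2620 = 17p, so p = 154.12 and y = 5034 − 6p = 4109.29.
Output 4109.29 is above potential 3822, so over time expected prices rise and SRAS shifts left until y returns to 3822.
Long run: y = 3822 on the AD curve gives 3822 = 5034 − 6p, so p = 202.00.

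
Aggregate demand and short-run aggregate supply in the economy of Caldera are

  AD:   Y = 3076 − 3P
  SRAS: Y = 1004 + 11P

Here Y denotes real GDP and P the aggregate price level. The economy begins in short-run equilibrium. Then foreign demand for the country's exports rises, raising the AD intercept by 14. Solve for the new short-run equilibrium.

P = 149, Y = 2643

This is a positive demand shock: AD shifts right.
New AD: Y = 3090 − 3P.
Set AD = SRAS: 3090 − 3P = 1004 + 11P, so 2086 = 14P and P = 149.
Y = 3090 − 3·149 = 2643.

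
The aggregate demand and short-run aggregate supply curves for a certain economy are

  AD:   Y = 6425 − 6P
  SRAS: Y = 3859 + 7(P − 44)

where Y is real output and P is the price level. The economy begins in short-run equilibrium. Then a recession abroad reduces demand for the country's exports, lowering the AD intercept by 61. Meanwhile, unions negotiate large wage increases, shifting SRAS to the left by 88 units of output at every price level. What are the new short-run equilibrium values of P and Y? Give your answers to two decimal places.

P = 223.15, Y = 5025.08

After both shocks: AD is Y = 6364 − 6P and SRAS is Y = 3463 + 7P.
Setting them equal: 2901 = 13P, so P = 223.15.
Substituting into AD, Y = 5025.08.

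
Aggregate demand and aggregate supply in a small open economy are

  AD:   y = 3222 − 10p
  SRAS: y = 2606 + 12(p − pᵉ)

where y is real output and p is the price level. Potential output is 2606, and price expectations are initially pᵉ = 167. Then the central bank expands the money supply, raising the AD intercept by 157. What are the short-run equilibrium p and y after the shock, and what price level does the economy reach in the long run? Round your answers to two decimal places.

Short run: p = 126.23, y = 2116.73. Long run: p = 77.30.

AD shifts right: new AD is y = 3379 − 10p. With pᵉ = 167, SRAS is y = 602 + 12p.
Short run: 3379 − 10p = 602 + 12p gives 2777 = 22p, so p = 126.23 and y = 3379 − 10p = 2116.73.
y = 2116.73 is below potential 2606; expectations adjust and SRAS shifts right until y = 2606.
Long run: on the new AD curve, 2606 = 3379 − 10p gives p = 77.30.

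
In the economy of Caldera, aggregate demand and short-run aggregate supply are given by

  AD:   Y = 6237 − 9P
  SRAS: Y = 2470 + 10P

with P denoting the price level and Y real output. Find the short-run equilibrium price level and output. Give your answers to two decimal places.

Set AD = SRAS: 6237 − 9P = 2470 + 10P, so 3767 = 19P and P = 198.26.
Substituting into AD, Y = 6237 − 9P = 4452.63.

P = 198.26, Y = 4452.63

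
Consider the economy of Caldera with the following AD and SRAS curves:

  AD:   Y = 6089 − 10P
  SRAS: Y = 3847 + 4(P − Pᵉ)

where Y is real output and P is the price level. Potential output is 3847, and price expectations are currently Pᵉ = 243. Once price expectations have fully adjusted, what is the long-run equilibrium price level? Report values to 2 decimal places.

Long-run P = 224.20

Short run: with Pᵉ = 243, SRAS is Y = 2875 + 4P. Setting AD = SRAS gives 3214 = 14P, so P = 229.57 and Y = 6089 − 10P = 3793.29.
Output 3793.29 is below potential 3847, so over time expected prices fall and SRAS shifts right until Y returns to 3847.
Long run: Y = 3847 on the AD curve gives 3847 = 6089 − 10P, so P = 224.20.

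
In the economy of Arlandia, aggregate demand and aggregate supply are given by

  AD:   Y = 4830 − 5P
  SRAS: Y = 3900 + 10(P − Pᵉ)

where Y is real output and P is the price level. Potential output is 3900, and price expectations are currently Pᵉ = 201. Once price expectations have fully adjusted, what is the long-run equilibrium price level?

Long-run P = 186

Short run: with Pᵉ = 201, SRAS is Y = 1890 + 10P. Setting AD = SRAS gives 2940 = 15P, so P = 196 and Y = 4830 − 5·196 = 3850.
Output 3850 is below potential 3900, so over time expected prices fall and SRAS shifts right until Y returns to 3900.
Long run: Y = 3900 on the AD curve gives 3900 = 4830 − 5P, so P = 186.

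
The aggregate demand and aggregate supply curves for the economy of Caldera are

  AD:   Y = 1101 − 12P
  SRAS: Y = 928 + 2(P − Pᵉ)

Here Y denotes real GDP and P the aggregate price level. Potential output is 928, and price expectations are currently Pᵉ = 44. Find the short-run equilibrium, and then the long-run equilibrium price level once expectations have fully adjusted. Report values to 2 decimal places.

Short run: P = 18.64, Y = 877.29. Long run: P = 14.42.

Short run: with Pᵉ = 44, SRAS is Y = 840 + 2P. Setting AD = SRAS gives 261 = 14P, so P = 18.64 and Y = 1101 − 12P = 877.29.
Output 877.29 is below potential 928, so over time expected prices fall and SRAS shifts right until Y returns to 928.
Long run: Y = 928 on the AD curve gives 928 = 1101 − 12P, so P = 14.42.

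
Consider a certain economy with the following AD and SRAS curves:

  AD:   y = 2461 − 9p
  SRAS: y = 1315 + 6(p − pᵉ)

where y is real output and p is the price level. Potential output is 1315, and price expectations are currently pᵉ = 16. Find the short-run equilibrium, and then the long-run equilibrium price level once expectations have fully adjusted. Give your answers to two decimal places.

Short run: p = 82.80, y = 1715.80. Long run: p = 127.33.

Short run: with pᵉ = 16, SRAS is y = 1219 + 6p. Setting AD = SRAS gives 1242 = 15p, so p = 82.80 and y = 2461 − 9p = 1715.80.
Output 1715.80 is above potential 1315, so over time expected prices rise and SRAS shifts left until y returns to 1315.
Long run: y = 1315 on the AD curve gives 1315 = 2461 − 9p, so p = 127.33.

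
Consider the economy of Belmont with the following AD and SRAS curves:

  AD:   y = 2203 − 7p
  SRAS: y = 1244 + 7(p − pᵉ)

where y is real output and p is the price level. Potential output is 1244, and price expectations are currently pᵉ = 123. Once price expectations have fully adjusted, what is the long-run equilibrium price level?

Short run: with pᵉ = 123, SRAS is y = 383 + 7p. Setting AD = SRAS gives 1820 = 14p, so p = 130 and y = 2203 − 7·130 = 1293.
Output 1293 is above potential 1244, so over time expected prices rise and SRAS shifts left until y returns to 1244.
Long run: y = 1244 on the AD curve gives 1244 = 2203 − 7p, so p = 137.

Long-run p = 137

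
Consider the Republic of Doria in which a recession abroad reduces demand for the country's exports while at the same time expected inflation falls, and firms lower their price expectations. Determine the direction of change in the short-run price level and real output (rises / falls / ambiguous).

Price level: falls; output: ambiguous

The first event is a negative demand shock: AD shifts left, which by itself pushes P down and Y down.
The second is a favourable supply shock: SRAS shifts right, which by itself pushes P down and Y up.
Both shocks push P down, so P falls. The two shocks push Y in opposite directions, so the effect on Y is ambiguous.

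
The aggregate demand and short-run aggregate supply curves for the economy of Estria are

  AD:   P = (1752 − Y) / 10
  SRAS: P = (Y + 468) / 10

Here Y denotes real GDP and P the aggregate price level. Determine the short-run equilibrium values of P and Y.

Rearrange AD to Y = 1752 − 10P.
Rearrange SRAS to Y = 10P − 468.
Set AD = SRAS: 1752 − 10P = 10P − 468, so 2220 = 20P and P = 111.
Then Y = 1752 − 10·111 = 642.

P = 111, Y = 642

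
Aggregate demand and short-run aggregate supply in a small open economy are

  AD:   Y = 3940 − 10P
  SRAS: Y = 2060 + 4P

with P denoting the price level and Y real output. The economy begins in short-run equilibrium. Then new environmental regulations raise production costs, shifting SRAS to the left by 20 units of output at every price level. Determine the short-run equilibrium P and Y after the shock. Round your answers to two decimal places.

P = 135.71, Y = 2582.86

This is a negative supply shock: SRAS shifts left.
New SRAS: Y = 2040 + 4P.
Set AD = SRAS: 3940 − 10P = 2040 + 4P, so 1900 = 14P and P = 135.71.
Substituting into AD, Y = 2582.86.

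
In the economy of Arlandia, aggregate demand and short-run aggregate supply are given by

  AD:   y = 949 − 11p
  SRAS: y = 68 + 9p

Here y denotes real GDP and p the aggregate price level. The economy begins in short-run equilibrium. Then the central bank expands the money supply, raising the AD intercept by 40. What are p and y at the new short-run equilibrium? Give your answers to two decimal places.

p = 46.05, y = 482.45

This is a positive demand shock: AD shifts right.
New AD: y = 989 − 11p.
Set AD = SRAS: 989 − 11p = 68 + 9p, so 921 = 20p and p = 46.05.
Substituting into AD, y = 482.45.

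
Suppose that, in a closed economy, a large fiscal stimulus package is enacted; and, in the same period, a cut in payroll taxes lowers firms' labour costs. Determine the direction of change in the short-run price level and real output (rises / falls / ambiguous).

Price level: ambiguous; output: rises

The first event is a positive demand shock: AD shifts right, which by itself pushes P up and Y up.
The second is a favourable supply shock: SRAS shifts right, which by itself pushes P down and Y up.
The two shocks push P in opposite directions, so the effect on P is ambiguous. Both shocks push Y up, so Y rises.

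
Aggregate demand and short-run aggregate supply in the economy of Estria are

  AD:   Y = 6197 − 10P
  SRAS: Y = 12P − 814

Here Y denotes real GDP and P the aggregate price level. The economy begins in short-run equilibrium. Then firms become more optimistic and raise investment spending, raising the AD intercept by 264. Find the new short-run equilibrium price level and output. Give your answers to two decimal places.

This is a positive demand shock: AD shifts right.
New AD: Y = 6461 − 10P.
Set AD = SRAS: 6461 − 10P = 12P − 814, so 7275 = 22P and P = 330.68.
Substituting into AD, Y = 3154.18.

P = 330.68, Y = 3154.18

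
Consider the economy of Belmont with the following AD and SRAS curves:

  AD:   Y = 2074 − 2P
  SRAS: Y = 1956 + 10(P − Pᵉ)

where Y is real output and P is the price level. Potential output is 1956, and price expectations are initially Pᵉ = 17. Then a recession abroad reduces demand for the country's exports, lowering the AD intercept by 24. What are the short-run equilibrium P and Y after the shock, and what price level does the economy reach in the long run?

Short run: P = 22, Y = 2006. Long run: P = 47.

AD shifts left: new AD is Y = 2050 − 2P. With Pᵉ = 17, SRAS is Y = 1786 + 10P.
Short run: 2050 − 2P = 1786 + 10P gives 264 = 12P, so P = 22 and Y = 2050 − 2·22 = 2006.
Y = 2006 is above potential 1956; expectations adjust and SRAS shifts left until Y = 1956.
Long run: on the new AD curve, 1956 = 2050 − 2P gives P = 47.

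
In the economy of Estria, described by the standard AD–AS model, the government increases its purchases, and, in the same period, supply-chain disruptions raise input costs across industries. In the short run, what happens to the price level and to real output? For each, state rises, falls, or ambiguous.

Price level: rises; output: ambiguous

The first event is a positive demand shock: AD shifts right, which by itself pushes P up and Y up.
The second is an adverse supply shock: SRAS shifts left, which by itself pushes P up and Y down.
Both shocks push P up, so P rises. The two shocks push Y in opposite directions, so the effect on Y is ambiguous.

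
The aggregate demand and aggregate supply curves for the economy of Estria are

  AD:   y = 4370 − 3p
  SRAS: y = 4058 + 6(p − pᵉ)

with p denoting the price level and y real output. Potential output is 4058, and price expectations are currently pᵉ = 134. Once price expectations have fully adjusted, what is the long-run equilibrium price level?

Short run: with pᵉ = 134, SRAS is y = 3254 + 6p. Setting AD = SRAS gives 1116 = 9p, so p = 124 and y = 4370 − 3·124 = 3998.
Output 3998 is below potential 4058, so over time expected prices fall and SRAS shifts right until y returns to 4058.
Long run: y = 4058 on the AD curve gives 4058 = 4370 − 3p, so p = 104.

Long-run p = 104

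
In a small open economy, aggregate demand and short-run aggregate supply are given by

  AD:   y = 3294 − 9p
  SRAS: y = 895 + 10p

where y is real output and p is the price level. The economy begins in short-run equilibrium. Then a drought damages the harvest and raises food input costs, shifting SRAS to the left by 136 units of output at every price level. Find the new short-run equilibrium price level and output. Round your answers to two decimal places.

p = 133.42, y = 2093.21

This is a negative supply shock: SRAS shifts left.
New SRAS: y = 759 + 10p.
Set AD = SRAS: 3294 − 9p = 759 + 10p, so 2535 = 19p and p = 133.42.
Substituting into AD, y = 2093.21.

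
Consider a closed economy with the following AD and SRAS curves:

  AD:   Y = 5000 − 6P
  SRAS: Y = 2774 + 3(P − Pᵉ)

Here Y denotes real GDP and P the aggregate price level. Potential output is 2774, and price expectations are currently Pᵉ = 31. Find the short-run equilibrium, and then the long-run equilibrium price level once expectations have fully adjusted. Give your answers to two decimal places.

Short run: with Pᵉ = 31, SRAS is Y = 2681 + 3P. Setting AD = SRAS gives 2319 = 9P, so P = 257.67 and Y = 5000 − 6P = 3454.00.
Output 3454.00 is above potential 2774, so over time expected prices rise and SRAS shifts left until Y returns to 2774.
Long run: Y = 2774 on the AD curve gives 2774 = 5000 − 6P, so P = 371.00.

Short run: P = 257.67, Y = 3454.00. Long run: P = 371.00.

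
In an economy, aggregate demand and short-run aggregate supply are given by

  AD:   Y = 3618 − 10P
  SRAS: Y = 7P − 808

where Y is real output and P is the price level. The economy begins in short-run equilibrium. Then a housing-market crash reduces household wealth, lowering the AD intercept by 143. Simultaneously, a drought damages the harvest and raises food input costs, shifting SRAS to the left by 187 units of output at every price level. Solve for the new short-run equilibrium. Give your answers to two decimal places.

After both shocks: AD is Y = 3475 − 10P and SRAS is Y = 7P − 995.
Setting them equal: 4470 = 17P, so P = 262.94.
Substituting into AD, Y = 845.59.

P = 262.94, Y = 845.59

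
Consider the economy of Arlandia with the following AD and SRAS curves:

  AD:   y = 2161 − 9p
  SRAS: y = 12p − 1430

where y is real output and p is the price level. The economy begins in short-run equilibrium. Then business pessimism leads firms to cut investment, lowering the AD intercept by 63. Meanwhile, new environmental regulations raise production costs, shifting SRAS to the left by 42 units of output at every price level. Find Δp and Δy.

After both shocks: AD is y = 2098 − 9p and SRAS is y = 12p − 1472.
Setting them equal: 3570 = 21p, so p = 170.
y = 2098 − 9·170 = 568.
Initially p = 171, y = 622, so Δp = -1 and Δy = -54.

Δp = -1, Δy = -54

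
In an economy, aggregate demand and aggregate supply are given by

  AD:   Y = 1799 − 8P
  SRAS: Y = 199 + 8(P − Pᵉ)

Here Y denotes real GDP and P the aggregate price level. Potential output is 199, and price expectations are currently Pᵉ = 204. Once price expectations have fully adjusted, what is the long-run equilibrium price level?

Long-run P = 200

Short run: with Pᵉ = 204, SRAS is Y = 8P − 1433. Setting AD = SRAS gives 3232 = 16P, so P = 202 and Y = 1799 − 8·202 = 183.
Output 183 is below potential 199, so over time expected prices fall and SRAS shifts right until Y returns to 199.
Long run: Y = 199 on the AD curve gives 199 = 1799 − 8P, so P = 200.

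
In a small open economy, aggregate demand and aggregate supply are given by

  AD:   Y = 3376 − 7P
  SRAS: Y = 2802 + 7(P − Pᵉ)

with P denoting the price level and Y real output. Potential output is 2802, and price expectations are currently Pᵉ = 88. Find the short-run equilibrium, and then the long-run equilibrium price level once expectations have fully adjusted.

Short run: with Pᵉ = 88, SRAS is Y = 2186 + 7P. Setting AD = SRAS gives 1190 = 14P, so P = 85 and Y = 3376 − 7·85 = 2781.
Output 2781 is below potential 2802, so over time expected prices fall and SRAS shifts right until Y returns to 2802.
Long run: Y = 2802 on the AD curve gives 2802 = 3376 − 7P, so P = 82.

Short run: P = 85, Y = 2781. Long run: P = 82.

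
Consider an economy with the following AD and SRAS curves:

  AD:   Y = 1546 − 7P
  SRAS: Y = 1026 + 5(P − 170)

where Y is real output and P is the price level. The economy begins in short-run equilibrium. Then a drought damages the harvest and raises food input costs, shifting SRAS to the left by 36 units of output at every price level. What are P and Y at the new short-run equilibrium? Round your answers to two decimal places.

This is a negative supply shock: SRAS shifts left.
New SRAS: Y = 140 + 5P.
Set AD = SRAS: 1546 − 7P = 140 + 5P, so 1406 = 12P and P = 117.17.
Substituting into AD, Y = 725.83.

P = 117.17, Y = 725.83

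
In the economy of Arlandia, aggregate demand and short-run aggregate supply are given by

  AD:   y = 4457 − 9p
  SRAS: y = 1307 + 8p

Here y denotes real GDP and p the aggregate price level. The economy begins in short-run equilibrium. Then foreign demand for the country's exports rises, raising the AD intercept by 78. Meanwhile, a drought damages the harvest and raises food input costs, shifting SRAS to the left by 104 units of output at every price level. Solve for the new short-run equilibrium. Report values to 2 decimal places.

p = 196.00, y = 2771.00

After both shocks: AD is y = 4535 − 9p and SRAS is y = 1203 + 8p.
Setting them equal: 3332 = 17p, so p = 196.00.
Substituting into AD, y = 2771.00.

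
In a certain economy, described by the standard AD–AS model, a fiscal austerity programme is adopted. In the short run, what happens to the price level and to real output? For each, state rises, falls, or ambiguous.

Price level: falls; output: falls

This is a negative demand shock: AD shifts left.
Moving along the upward-sloping SRAS curve, P falls and Y falls.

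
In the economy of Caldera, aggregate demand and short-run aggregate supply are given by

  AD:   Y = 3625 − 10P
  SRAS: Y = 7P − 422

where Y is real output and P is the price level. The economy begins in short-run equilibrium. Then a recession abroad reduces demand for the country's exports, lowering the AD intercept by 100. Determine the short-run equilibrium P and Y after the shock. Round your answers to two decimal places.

This is a negative demand shock: AD shifts left.
New AD: Y = 3525 − 10P.
Set AD = SRAS: 3525 − 10P = 7P − 422, so 3947 = 17P and P = 232.18.
Substituting into AD, Y = 1203.24.

P = 232.18, Y = 1203.24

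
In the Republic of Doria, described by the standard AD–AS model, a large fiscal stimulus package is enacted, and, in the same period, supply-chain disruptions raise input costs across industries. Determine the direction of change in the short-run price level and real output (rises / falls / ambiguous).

Price level: rises; output: ambiguous

The first event is a positive demand shock: AD shifts right, which by itself pushes P up and Y up.
The second is an adverse supply shock: SRAS shifts left, which by itself pushes P up and Y down.
Both shocks push P up, so P rises. The two shocks push Y in opposite directions, so the effect on Y is ambiguous.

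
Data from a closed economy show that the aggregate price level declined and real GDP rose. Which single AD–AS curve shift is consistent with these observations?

SRAS shifted right

P fell and Y rose. An AD shift moves P and Y in the same direction; an SRAS shift moves them in opposite directions.
Here P and Y moved in opposite directions, so the SRAS curve shifted.
Since Y rose, SRAS shifted right.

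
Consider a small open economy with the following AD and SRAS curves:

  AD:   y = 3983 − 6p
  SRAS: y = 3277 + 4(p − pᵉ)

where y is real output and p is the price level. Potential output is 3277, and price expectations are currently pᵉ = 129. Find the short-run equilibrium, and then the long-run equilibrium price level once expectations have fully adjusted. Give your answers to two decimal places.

Short run: with pᵉ = 129, SRAS is y = 2761 + 4p. Setting AD = SRAS gives 1222 = 10p, so p = 122.20 and y = 3983 − 6p = 3249.80.
Output 3249.80 is below potential 3277, so over time expected prices fall and SRAS shifts right until y returns to 3277.
Long run: y = 3277 on the AD curve gives 3277 = 3983 − 6p, so p = 117.67.

Short run: p = 122.20, y = 3249.80. Long run: p = 117.67.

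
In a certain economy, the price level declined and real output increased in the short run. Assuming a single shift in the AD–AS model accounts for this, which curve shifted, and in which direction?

P fell and Y rose. An AD shift moves P and Y in the same direction; an SRAS shift moves them in opposite directions.
Here P and Y moved in opposite directions, so the SRAS curve shifted.
Since Y rose, SRAS shifted right.

SRAS shifted right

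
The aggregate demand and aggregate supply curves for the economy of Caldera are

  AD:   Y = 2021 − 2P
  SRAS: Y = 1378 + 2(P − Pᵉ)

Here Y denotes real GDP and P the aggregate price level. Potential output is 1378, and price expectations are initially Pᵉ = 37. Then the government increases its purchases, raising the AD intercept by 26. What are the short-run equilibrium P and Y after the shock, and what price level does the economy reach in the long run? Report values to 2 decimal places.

Short run: P = 185.75, Y = 1675.50. Long run: P = 334.50.

AD shifts right: new AD is Y = 2047 − 2P. With Pᵉ = 37, SRAS is Y = 1304 + 2P.
Short run: 2047 − 2P = 1304 + 2P gives 743 = 4P, so P = 185.75 and Y = 2047 − 2P = 1675.50.
Y = 1675.50 is above potential 1378; expectations adjust and SRAS shifts left until Y = 1378.
Long run: on the new AD curve, 1378 = 2047 − 2P gives P = 334.50.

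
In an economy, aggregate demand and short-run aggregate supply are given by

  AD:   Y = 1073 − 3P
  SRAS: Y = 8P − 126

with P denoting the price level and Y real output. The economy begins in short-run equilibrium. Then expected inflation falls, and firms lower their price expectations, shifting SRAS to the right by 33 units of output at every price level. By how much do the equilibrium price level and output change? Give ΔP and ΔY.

This is a positive supply shock: SRAS shifts right.
New SRAS: Y = 8P − 93.
Set AD = SRAS: 1073 − 3P = 8P − 93, so 1166 = 11P and P = 106.
Y = 1073 − 3·106 = 755.
Initially P = 109, Y = 746, so ΔP = -3 and ΔY = +9.

ΔP = -3, ΔY = +9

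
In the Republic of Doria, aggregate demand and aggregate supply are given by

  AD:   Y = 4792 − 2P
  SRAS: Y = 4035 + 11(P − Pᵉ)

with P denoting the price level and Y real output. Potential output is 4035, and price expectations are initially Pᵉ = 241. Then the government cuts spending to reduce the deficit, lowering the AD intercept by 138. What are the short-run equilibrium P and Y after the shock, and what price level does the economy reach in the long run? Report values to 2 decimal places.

Short run: P = 251.54, Y = 4150.92. Long run: P = 309.50.

AD shifts left: new AD is Y = 4654 − 2P. With Pᵉ = 241, SRAS is Y = 1384 + 11P.
Short run: 4654 − 2P = 1384 + 11P gives 3270 = 13P, so P = 251.54 and Y = 4654 − 2P = 4150.92.
Y = 4150.92 is above potential 4035; expectations adjust and SRAS shifts left until Y = 4035.
Long run: on the new AD curve, 4035 = 4654 − 2P gives P = 309.50.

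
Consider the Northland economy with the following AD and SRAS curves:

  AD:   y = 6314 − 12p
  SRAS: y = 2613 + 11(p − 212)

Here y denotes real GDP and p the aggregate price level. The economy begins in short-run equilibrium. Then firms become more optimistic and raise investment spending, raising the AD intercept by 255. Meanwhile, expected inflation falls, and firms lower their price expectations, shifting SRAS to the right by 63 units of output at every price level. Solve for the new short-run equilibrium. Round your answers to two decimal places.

After both shocks: AD is y = 6569 − 12p and SRAS is y = 344 + 11p.
Setting them equal: 6225 = 23p, so p = 270.65.
Substituting into AD, y = 3321.17.

p = 270.65, y = 3321.17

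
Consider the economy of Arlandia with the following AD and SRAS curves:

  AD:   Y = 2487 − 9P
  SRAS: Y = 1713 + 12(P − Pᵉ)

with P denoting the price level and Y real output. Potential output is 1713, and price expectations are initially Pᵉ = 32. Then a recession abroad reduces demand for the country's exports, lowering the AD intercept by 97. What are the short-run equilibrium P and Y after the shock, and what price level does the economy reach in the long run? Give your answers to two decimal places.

Short run: P = 50.52, Y = 1935.29. Long run: P = 75.22.

AD shifts left: new AD is Y = 2390 − 9P. With Pᵉ = 32, SRAS is Y = 1329 + 12P.
Short run: 2390 − 9P = 1329 + 12P gives 1061 = 21P, so P = 50.52 and Y = 2390 − 9P = 1935.29.
Y = 1935.29 is above potential 1713; expectations adjust and SRAS shifts left until Y = 1713.
Long run: on the new AD curve, 1713 = 2390 − 9P gives P = 75.22.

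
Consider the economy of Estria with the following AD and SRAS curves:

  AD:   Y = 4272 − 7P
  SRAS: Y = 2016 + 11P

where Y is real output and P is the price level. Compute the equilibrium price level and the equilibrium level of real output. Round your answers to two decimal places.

Set AD = SRAS: 4272 − 7P = 2016 + 11P, so 2256 = 18P and P = 125.33.
Substituting into AD, Y = 4272 − 7P = 3394.67.

P = 125.33, Y = 3394.67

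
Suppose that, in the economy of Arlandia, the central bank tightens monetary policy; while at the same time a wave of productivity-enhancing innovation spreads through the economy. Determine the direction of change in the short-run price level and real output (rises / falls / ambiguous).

Price level: falls; output: ambiguous

The first event is a negative demand shock: AD shifts left, which by itself pushes P down and Y down.
The second is a favourable supply shock: SRAS shifts right, which by itself pushes P down and Y up.
Both shocks push P down, so P falls. The two shocks push Y in opposite directions, so the effect on Y is ambiguous.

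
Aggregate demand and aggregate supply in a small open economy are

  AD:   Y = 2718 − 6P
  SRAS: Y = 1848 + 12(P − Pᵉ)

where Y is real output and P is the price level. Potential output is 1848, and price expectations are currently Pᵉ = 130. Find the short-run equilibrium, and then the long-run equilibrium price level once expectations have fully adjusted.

Short run: with Pᵉ = 130, SRAS is Y = 288 + 12P. Setting AD = SRAS gives 2430 = 18P, so P = 135 and Y = 2718 − 6·135 = 1908.
Output 1908 is above potential 1848, so over time expected prices rise and SRAS shifts left until Y returns to 1848.
Long run: Y = 1848 on the AD curve gives 1848 = 2718 − 6P, so P = 145.

Short run: P = 135, Y = 1908. Long run: P = 145.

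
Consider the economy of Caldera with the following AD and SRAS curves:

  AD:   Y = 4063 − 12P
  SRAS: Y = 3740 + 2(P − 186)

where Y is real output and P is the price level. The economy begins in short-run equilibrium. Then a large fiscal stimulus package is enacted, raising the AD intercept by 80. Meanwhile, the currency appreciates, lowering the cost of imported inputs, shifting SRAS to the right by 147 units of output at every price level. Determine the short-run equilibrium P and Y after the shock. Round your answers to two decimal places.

P = 44.86, Y = 3604.71

After both shocks: AD is Y = 4143 − 12P and SRAS is Y = 3515 + 2P.
Setting them equal: 628 = 14P, so P = 44.86.
Substituting into AD, Y = 3604.71.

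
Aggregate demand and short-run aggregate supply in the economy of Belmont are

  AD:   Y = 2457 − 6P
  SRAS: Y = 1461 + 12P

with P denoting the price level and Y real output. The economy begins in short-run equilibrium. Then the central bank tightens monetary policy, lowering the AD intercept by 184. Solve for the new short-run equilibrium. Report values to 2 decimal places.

P = 45.11, Y = 2002.33

This is a negative demand shock: AD shifts left.
New AD: Y = 2273 − 6P.
Set AD = SRAS: 2273 − 6P = 1461 + 12P, so 812 = 18P and P = 45.11.
Substituting into AD, Y = 2002.33.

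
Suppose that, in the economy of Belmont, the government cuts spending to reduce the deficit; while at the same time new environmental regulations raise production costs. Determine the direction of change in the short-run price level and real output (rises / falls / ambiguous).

Price level: ambiguous; output: falls

The first event is a negative demand shock: AD shifts left, which by itself pushes P down and Y down.
The second is an adverse supply shock: SRAS shifts left, which by itself pushes P up and Y down.
The two shocks push P in opposite directions, so the effect on P is ambiguous. Both shocks push Y down, so Y falls.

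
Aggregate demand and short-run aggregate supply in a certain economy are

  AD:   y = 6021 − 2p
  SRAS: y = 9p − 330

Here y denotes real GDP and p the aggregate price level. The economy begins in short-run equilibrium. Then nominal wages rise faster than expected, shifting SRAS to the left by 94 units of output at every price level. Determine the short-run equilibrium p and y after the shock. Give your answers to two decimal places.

This is a negative supply shock: SRAS shifts left.
New SRAS: y = 9p − 424.
Set AD = SRAS: 6021 − 2p = 9p − 424, so 6445 = 11p and p = 585.91.
Substituting into AD, y = 4849.18.

p = 585.91, y = 4849.18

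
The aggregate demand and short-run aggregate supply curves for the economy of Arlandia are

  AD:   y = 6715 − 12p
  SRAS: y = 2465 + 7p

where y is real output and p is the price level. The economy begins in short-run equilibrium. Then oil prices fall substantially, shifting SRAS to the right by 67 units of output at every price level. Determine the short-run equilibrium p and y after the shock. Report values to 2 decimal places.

This is a positive supply shock: SRAS shifts right.
New SRAS: y = 2532 + 7p.
Set AD = SRAS: 6715 − 12p = 2532 + 7p, so 4183 = 19p and p = 220.16.
Substituting into AD, y = 4073.11.

p = 220.16, y = 4073.11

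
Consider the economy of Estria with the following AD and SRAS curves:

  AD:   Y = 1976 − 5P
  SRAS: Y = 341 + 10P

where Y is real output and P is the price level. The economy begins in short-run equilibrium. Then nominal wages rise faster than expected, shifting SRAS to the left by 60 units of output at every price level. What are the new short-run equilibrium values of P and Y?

P = 113, Y = 1411

This is a negative supply shock: SRAS shifts left.
New SRAS: Y = 281 + 10P.
Set AD = SRAS: 1976 − 5P = 281 + 10P, so 1695 = 15P and P = 113.
Y = 1976 − 5·113 = 1411.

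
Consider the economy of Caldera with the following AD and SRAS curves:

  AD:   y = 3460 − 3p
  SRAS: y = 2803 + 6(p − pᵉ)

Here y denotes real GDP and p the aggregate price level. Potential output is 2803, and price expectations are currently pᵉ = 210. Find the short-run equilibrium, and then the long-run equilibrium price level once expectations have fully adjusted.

Short run: p = 213, y = 2821. Long run: p = 219.

Short run: with pᵉ = 210, SRAS is y = 1543 + 6p. Setting AD = SRAS gives 1917 = 9p, so p = 213 and y = 3460 − 3·213 = 2821.
Output 2821 is above potential 2803, so over time expected prices rise and SRAS shifts left until y returns to 2803.
Long run: y = 2803 on the AD curve gives 2803 = 3460 − 3p, so p = 219.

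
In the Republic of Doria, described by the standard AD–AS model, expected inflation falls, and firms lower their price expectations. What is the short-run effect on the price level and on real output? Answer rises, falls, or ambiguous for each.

This is a favourable supply shock: SRAS shifts right.
Moving along the downward-sloping AD curve, P falls and Y rises.

Price level: falls; output: rises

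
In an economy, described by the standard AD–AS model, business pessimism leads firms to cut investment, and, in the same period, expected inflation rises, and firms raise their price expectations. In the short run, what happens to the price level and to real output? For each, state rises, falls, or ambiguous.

The first event is a negative demand shock: AD shifts left, which by itself pushes P down and Y down.
The second is an adverse supply shock: SRAS shifts left, which by itself pushes P up and Y down.
The two shocks push P in opposite directions, so the effect on P is ambiguous. Both shocks push Y down, so Y falls.

Price level: ambiguous; output: falls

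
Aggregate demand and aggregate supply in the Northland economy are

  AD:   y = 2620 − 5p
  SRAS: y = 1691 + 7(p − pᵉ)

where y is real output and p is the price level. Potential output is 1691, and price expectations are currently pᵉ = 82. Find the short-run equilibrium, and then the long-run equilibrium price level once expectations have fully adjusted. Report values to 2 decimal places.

Short run: with pᵉ = 82, SRAS is y = 1117 + 7p. Setting AD = SRAS gives 1503 = 12p, so p = 125.25 and y = 2620 − 5p = 1993.75.
Output 1993.75 is above potential 1691, so over time expected prices rise and SRAS shifts left until y returns to 1691.
Long run: y = 1691 on the AD curve gives 1691 = 2620 − 5p, so p = 185.80.

Short run: p = 125.25, y = 1993.75. Long run: p = 185.80.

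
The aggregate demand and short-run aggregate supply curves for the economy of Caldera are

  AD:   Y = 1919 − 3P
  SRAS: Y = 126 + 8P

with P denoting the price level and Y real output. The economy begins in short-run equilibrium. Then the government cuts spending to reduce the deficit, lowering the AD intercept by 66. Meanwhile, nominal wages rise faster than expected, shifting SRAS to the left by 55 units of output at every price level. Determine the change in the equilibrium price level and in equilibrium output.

ΔP = -1, ΔY = -63

After both shocks: AD is Y = 1853 − 3P and SRAS is Y = 71 + 8P.
Setting them equal: 1782 = 11P, so P = 162.
Y = 1853 − 3·162 = 1367.
Initially P = 163, Y = 1430, so ΔP = -1 and ΔY = -63.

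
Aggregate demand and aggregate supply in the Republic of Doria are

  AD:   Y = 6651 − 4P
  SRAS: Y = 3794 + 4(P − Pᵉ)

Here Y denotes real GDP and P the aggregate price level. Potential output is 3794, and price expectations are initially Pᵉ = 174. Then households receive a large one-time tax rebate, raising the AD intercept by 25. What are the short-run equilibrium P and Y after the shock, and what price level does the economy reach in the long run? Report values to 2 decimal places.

AD shifts right: new AD is Y = 6676 − 4P. With Pᵉ = 174, SRAS is Y = 3098 + 4P.
Short run: 6676 − 4P = 3098 + 4P gives 3578 = 8P, so P = 447.25 and Y = 6676 − 4P = 4887.00.
Y = 4887.00 is above potential 3794; expectations adjust and SRAS shifts left until Y = 3794.
Long run: on the new AD curve, 3794 = 6676 − 4P gives P = 720.50.

Short run: P = 447.25, Y = 4887.00. Long run: P = 720.50.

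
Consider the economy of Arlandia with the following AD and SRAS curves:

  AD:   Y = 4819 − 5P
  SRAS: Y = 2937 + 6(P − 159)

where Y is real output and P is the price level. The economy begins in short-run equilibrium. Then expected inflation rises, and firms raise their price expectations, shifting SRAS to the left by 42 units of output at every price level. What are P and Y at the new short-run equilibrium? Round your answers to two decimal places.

This is a negative supply shock: SRAS shifts left.
New SRAS: Y = 1941 + 6P.
Set AD = SRAS: 4819 − 5P = 1941 + 6P, so 2878 = 11P and P = 261.64.
Substituting into AD, Y = 3510.82.

P = 261.64, Y = 3510.82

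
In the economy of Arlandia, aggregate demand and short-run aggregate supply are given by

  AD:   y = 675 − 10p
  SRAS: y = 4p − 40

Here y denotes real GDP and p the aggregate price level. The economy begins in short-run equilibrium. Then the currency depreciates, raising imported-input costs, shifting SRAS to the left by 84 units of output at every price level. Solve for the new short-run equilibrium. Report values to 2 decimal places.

This is a negative supply shock: SRAS shifts left.
New SRAS: y = 4p − 124.
Set AD = SRAS: 675 − 10p = 4p − 124, so 799 = 14p and p = 57.07.
Substituting into AD, y = 104.29.

p = 57.07, y = 104.29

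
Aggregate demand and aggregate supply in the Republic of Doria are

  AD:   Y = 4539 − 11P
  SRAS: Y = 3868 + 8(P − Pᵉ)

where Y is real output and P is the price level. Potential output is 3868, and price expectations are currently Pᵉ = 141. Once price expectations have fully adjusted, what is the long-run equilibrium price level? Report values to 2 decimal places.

Short run: with Pᵉ = 141, SRAS is Y = 2740 + 8P. Setting AD = SRAS gives 1799 = 19P, so P = 94.68 and Y = 4539 − 11P = 3497.47.
Output 3497.47 is below potential 3868, so over time expected prices fall and SRAS shifts right until Y returns to 3868.
Long run: Y = 3868 on the AD curve gives 3868 = 4539 − 11P, so P = 61.00.

Long-run P = 61.00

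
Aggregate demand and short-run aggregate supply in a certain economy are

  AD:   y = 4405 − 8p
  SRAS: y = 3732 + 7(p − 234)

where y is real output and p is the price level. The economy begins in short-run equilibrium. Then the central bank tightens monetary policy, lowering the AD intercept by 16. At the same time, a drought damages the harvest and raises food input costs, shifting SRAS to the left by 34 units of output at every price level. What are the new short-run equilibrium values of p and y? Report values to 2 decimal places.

p = 155.27, y = 3146.87

After both shocks: AD is y = 4389 − 8p and SRAS is y = 2060 + 7p.
Setting them equal: 2329 = 15p, so p = 155.27.
Substituting into AD, y = 3146.87.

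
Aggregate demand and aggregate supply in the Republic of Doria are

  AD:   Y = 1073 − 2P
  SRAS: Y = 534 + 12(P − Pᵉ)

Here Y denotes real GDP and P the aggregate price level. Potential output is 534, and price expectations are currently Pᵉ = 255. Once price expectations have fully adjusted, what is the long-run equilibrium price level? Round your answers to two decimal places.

Short run: with Pᵉ = 255, SRAS is Y = 12P − 2526. Setting AD = SRAS gives 3599 = 14P, so P = 257.07 and Y = 1073 − 2P = 558.86.
Output 558.86 is above potential 534, so over time expected prices rise and SRAS shifts left until Y returns to 534.
Long run: Y = 534 on the AD curve gives 534 = 1073 − 2P, so P = 269.50.

Long-run P = 269.50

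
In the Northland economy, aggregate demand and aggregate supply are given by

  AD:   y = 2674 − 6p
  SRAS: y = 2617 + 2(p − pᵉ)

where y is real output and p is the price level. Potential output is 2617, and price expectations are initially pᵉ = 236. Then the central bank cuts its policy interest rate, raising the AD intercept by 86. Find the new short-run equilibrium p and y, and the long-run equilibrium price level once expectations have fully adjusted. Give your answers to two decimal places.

AD shifts right: new AD is y = 2760 − 6p. With pᵉ = 236, SRAS is y = 2145 + 2p.
Short run: 2760 − 6p = 2145 + 2p gives 615 = 8p, so p = 76.88 and y = 2760 − 6p = 2298.75.
y = 2298.75 is below potential 2617; expectations adjust and SRAS shifts right until y = 2617.
Long run: on the new AD curve, 2617 = 2760 − 6p gives p = 23.83.

Short run: p = 76.88, y = 2298.75. Long run: p = 23.83.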